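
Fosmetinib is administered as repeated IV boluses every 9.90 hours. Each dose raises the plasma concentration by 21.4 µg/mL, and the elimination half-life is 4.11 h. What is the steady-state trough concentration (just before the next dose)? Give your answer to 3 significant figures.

4.96 µg/mL

k = ln 2 / 4.11 = 0.1686 h⁻¹
Fraction remaining after one interval: e^(−kτ) = e^(−0.1686 × 9.90) = 0.1883
R = 1 / (1 − 0.1883) = 1.232
Css,max = 21.4 × 1.232 = 26.36 µg/mL
Css,min = Css,max × e^(−kτ) = 26.36 × 0.1883 ≈ 4.96 µg/mL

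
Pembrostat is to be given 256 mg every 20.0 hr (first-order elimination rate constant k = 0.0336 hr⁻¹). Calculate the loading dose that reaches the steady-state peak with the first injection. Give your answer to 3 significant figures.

Accumulation ratio R = 1 / (1 − e^(−kτ)) = 1 / (1 − e^(−0.03360×20.0)) = 1 / (1 − 0.5107) = 2.044
Loading dose = maintenance dose × R = 256 × 2.044 ≈ 523 mg

523 mg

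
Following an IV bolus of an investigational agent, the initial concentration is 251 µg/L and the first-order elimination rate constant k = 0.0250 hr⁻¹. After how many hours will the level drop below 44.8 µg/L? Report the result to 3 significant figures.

68.9 hours

C(t) = C₀ e^(−kt)  ⇒  t = ln(C₀/C) / k
t = ln(251/44.8) / 0.02500 = 1.723 / 0.02500 ≈ 68.9 hours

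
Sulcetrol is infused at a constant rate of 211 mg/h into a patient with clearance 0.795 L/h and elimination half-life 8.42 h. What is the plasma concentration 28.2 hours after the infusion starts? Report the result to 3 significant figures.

239 µg/mL

Css = rate / CL = 211 / 0.795 = 265.4 µg/mL
k = ln 2 / 8.42 = 0.08232 h⁻¹
C(t) = Css (1 − e^(−kt)) = 265.4 × (1 − e^(−2.321)) = 265.4 × 0.9019 ≈ 239 µg/mL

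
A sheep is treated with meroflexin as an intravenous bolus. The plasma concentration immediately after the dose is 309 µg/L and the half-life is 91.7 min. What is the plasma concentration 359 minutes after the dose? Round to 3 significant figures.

k = ln 2 / 91.7 = 0.007559 min⁻¹
359 min is 3.915 half-lives, so C = 309 × (1/2)^3.915 = 309 × 0.06630 ≈ 20.5 µg/L

20.5 µg/L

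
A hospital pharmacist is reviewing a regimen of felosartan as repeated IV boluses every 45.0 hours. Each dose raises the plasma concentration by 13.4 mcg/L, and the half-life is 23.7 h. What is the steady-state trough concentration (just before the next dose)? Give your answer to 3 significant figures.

k = ln 2 / 23.7 = 0.02925 h⁻¹
Fraction remaining after one interval: e^(−kτ) = e^(−0.02925 × 45.0) = 0.2682
R = 1 / (1 − 0.2682) = 1.366
Css,max = 13.4 × 1.366 = 18.31 mcg/L
Css,min = Css,max × e^(−kτ) = 18.31 × 0.2682 ≈ 4.91 mcg/L

4.91 mcg/L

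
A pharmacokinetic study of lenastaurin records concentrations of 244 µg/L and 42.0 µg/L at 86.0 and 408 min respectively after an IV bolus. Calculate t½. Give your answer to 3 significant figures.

k = ln(C₁/C₂) / (t₂ − t₁) = ln(244/42.0) / (408 − 86.0)
  = 1.759 / 322.0 = 0.005464 min⁻¹
t½ = ln 2 / k = ln 2 / 0.005464 ≈ 127 minutes

127 minutes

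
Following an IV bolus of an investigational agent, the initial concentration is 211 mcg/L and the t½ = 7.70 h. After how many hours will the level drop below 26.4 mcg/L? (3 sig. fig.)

k = ln 2 / 7.70 = 0.09002 h⁻¹
C(t) = C₀ e^(−kt)  ⇒  t = ln(C₀/C) / k
t = ln(211/26.4) / 0.09002 = 2.078 / 0.09002 ≈ 23.1 hours

23.1 hours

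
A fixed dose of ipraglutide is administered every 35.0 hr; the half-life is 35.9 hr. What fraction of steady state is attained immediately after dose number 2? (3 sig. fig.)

0.741

k = ln 2 / 35.9 = 0.01931 hr⁻¹
f_n = 1 − e^(−nkτ) = 1 − e^(−2 × 0.01931 × 35.0) = 1 − e^(−1.352) = 1 − 0.2588 ≈ 0.741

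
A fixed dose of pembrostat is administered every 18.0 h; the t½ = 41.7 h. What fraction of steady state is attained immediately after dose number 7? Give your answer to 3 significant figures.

0.877

k = ln 2 / 41.7 = 0.01662 h⁻¹
f_n = 1 − e^(−nkτ) = 1 − e^(−7 × 0.01662 × 18.0) = 1 − e^(−2.094) = 1 − 0.1231 ≈ 0.877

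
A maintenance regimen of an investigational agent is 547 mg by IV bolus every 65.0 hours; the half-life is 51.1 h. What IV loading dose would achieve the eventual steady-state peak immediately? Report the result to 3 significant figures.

k = ln 2 / 51.1 = 0.01356 h⁻¹
Accumulation ratio R = 1 / (1 − e^(−kτ)) = 1 / (1 − e^(−0.01356×65.0)) = 1 / (1 − 0.4141) = 1.707
Loading dose = maintenance dose × R = 547 × 1.707 ≈ 934 mg

934 mg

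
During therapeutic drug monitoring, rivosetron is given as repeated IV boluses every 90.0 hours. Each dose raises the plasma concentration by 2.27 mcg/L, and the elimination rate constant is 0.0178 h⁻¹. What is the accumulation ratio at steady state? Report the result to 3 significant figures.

Fraction remaining after one interval: e^(−kτ) = e^(−0.01780 × 90.0) = 0.2015
R = 1 / (1 − 0.2015) = 1 / 0.7985 ≈ 1.25

1.25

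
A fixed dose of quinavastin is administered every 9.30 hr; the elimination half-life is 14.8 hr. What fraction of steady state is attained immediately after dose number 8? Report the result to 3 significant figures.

0.969

k = ln 2 / 14.8 = 0.04683 hr⁻¹
f_n = 1 − e^(−nkτ) = 1 − e^(−8 × 0.04683 × 9.30) = 1 − e^(−3.484) = 1 − 0.03067 ≈ 0.969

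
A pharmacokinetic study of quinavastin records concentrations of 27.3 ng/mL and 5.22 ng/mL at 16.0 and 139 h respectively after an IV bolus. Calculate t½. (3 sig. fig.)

51.5 hours

k = ln(C₁/C₂) / (t₂ − t₁) = ln(27.3/5.22) / (139 − 16.0)
  = 1.654 / 123.0 = 0.01345 h⁻¹
t½ = ln 2 / k = ln 2 / 0.01345 ≈ 51.5 hours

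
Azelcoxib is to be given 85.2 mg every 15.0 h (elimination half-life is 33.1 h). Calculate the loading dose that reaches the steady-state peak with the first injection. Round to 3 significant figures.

316 mg

k = ln 2 / 33.1 = 0.02094 h⁻¹
Accumulation ratio R = 1 / (1 − e^(−kτ)) = 1 / (1 − e^(−0.02094×15.0)) = 1 / (1 − 0.7304) = 3.710
Loading dose = maintenance dose × R = 85.2 × 3.710 ≈ 316 mg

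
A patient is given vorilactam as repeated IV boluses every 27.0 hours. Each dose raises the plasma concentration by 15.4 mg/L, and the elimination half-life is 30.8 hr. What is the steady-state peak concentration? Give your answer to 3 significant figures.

k = ln 2 / 30.8 = 0.02250 hr⁻¹
Fraction remaining after one interval: e^(−kτ) = e^(−0.02250 × 27.0) = 0.5446
R = 1 / (1 − 0.5446) = 2.196
Css,max = 15.4 × 2.196 ≈ 33.8 mg/L

33.8 mg/L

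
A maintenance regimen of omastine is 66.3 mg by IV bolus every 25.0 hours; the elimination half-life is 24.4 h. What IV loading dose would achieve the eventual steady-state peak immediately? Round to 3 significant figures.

130 mg

k = ln 2 / 24.4 = 0.02841 h⁻¹
Accumulation ratio R = 1 / (1 − e^(−kτ)) = 1 / (1 − e^(−0.02841×25.0)) = 1 / (1 − 0.4915) = 1.967
Loading dose = maintenance dose × R = 66.3 × 1.967 ≈ 130 mg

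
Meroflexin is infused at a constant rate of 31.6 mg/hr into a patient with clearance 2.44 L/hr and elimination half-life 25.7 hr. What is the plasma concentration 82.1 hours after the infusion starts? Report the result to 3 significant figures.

11.5 µg/mL

Css = rate / CL = 31.6 / 2.44 = 12.95 µg/mL
k = ln 2 / 25.7 = 0.02697 hr⁻¹
C(t) = Css (1 − e^(−kt)) = 12.95 × (1 − e^(−2.214)) = 12.95 × 0.8908 ≈ 11.5 µg/mL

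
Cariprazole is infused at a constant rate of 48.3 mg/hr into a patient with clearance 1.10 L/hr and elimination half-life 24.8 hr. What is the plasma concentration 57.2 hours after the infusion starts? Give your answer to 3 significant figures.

35.0 mg/L

Css = rate / CL = 48.3 / 1.10 = 43.91 mg/L
k = ln 2 / 24.8 = 0.02795 hr⁻¹
C(t) = Css (1 − e^(−kt)) = 43.91 × (1 − e^(−1.599)) = 43.91 × 0.7978 ≈ 35.0 mg/L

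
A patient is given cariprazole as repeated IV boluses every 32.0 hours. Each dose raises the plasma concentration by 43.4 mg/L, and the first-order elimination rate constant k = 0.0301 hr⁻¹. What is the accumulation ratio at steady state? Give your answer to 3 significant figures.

Fraction remaining after one interval: e^(−kτ) = e^(−0.03010 × 32.0) = 0.3817
R = 1 / (1 − 0.3817) = 1 / 0.6183 ≈ 1.62

1.62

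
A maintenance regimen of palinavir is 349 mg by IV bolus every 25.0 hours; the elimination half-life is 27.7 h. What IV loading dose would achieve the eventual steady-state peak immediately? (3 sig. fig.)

k = ln 2 / 27.7 = 0.02502 h⁻¹
Accumulation ratio R = 1 / (1 − e^(−kτ)) = 1 / (1 − e^(−0.02502×25.0)) = 1 / (1 − 0.5349) = 2.150
Loading dose = maintenance dose × R = 349 × 2.150 ≈ 750 mg

750 mg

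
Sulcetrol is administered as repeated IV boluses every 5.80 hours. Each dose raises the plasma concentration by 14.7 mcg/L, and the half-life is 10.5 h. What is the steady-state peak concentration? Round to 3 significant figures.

46.2 mcg/L

k = ln 2 / 10.5 = 0.06601 h⁻¹
Fraction remaining after one interval: e^(−kτ) = e^(−0.06601 × 5.80) = 0.6819
R = 1 / (1 − 0.6819) = 3.144
Css,max = 14.7 × 3.144 ≈ 46.2 mcg/L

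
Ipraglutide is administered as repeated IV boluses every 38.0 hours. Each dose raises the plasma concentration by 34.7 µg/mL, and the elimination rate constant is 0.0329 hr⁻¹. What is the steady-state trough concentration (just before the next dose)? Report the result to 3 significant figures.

Fraction remaining after one interval: e^(−kτ) = e^(−0.03290 × 38.0) = 0.2864
R = 1 / (1 − 0.2864) = 1.401
Css,max = 34.7 × 1.401 = 48.63 µg/mL
Css,min = Css,max × e^(−kτ) = 48.63 × 0.2864 ≈ 13.9 µg/mL

13.9 µg/mL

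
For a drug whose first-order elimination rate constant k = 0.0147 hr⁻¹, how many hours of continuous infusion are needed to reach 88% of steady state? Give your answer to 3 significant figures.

144 hours

f = 1 − e^(−kt)  ⇒  t = −ln(1 − f) / k
t = −ln(1 − 0.88) / 0.01470 = 2.120 / 0.01470 ≈ 144 hours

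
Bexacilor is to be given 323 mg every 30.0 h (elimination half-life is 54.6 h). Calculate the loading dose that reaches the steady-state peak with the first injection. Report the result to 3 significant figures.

k = ln 2 / 54.6 = 0.01270 h⁻¹
Accumulation ratio R = 1 / (1 − e^(−kτ)) = 1 / (1 − e^(−0.01270×30.0)) = 1 / (1 − 0.6833) = 3.157
Loading dose = maintenance dose × R = 323 × 3.157 ≈ 1020 mg

1020 mg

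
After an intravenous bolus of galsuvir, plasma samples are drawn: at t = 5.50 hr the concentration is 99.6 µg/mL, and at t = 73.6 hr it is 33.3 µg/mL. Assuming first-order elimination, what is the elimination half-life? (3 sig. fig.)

k = ln(C₁/C₂) / (t₂ − t₁) = ln(99.6/33.3) / (73.6 − 5.50)
  = 1.096 / 68.10 = 0.01609 hr⁻¹
t½ = ln 2 / k = ln 2 / 0.01609 ≈ 43.1 hours

43.1 hours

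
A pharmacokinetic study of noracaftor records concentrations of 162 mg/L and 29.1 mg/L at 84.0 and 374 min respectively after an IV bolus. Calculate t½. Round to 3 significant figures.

k = ln(C₁/C₂) / (t₂ − t₁) = ln(162/29.1) / (374 − 84.0)
  = 1.717 / 290.0 = 0.005920 min⁻¹
t½ = ln 2 / k = ln 2 / 0.005920 ≈ 117 minutes

117 minutes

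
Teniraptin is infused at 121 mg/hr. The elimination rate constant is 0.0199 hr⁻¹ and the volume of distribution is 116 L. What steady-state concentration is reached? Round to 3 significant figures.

52.4 mg/L

CL = k · V = 0.0199 × 116 = 2.308 L/hr
Css = rate / CL = 121 / 2.308 ≈ 52.4 mg/L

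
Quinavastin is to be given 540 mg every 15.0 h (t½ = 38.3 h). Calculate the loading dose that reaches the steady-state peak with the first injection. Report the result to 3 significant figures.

2270 mg

k = ln 2 / 38.3 = 0.01810 h⁻¹
Accumulation ratio R = 1 / (1 − e^(−kτ)) = 1 / (1 − e^(−0.01810×15.0)) = 1 / (1 − 0.7623) = 4.206
Loading dose = maintenance dose × R = 540 × 4.206 ≈ 2270 mg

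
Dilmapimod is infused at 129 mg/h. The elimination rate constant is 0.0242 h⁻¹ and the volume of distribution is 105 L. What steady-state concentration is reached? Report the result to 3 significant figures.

50.8 µg/mL

CL = k · V = 0.0242 × 105 = 2.541 L/h
Css = rate / CL = 129 / 2.541 ≈ 50.8 µg/mL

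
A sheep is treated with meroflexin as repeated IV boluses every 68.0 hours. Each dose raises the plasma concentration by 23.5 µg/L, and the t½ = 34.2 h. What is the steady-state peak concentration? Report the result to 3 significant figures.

31.4 µg/L

k = ln 2 / 34.2 = 0.02027 h⁻¹
Fraction remaining after one interval: e^(−kτ) = e^(−0.02027 × 68.0) = 0.2520
R = 1 / (1 − 0.2520) = 1.337
Css,max = 23.5 × 1.337 ≈ 31.4 µg/L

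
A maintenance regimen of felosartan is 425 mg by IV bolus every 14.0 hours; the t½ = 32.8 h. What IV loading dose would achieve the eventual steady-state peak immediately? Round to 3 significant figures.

k = ln 2 / 32.8 = 0.02113 h⁻¹
Accumulation ratio R = 1 / (1 − e^(−kτ)) = 1 / (1 − e^(−0.02113×14.0)) = 1 / (1 − 0.7439) = 3.905
Loading dose = maintenance dose × R = 425 × 3.905 ≈ 1660 mg

1660 mg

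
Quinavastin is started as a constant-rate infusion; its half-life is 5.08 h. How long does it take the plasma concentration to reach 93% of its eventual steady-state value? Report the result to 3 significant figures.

19.5 hours

k = ln 2 / 5.08 = 0.1364 h⁻¹
f = 1 − e^(−kt)  ⇒  t = −ln(1 − f) / k
t = −ln(1 − 0.93) / 0.1364 = 2.659 / 0.1364 ≈ 19.5 hours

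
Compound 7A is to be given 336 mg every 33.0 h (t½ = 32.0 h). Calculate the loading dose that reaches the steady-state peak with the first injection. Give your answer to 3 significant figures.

k = ln 2 / 32.0 = 0.02166 h⁻¹
Accumulation ratio R = 1 / (1 − e^(−kτ)) = 1 / (1 − e^(−0.02166×33.0)) = 1 / (1 − 0.4893) = 1.958
Loading dose = maintenance dose × R = 336 × 1.958 ≈ 658 mg

658 mg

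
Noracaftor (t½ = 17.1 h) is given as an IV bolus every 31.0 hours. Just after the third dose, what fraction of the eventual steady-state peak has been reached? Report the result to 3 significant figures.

k = ln 2 / 17.1 = 0.04053 h⁻¹
f_n = 1 − e^(−nkτ) = 1 − e^(−3 × 0.04053 × 31.0) = 1 − e^(−3.770) = 1 − 0.02306 ≈ 0.977

0.977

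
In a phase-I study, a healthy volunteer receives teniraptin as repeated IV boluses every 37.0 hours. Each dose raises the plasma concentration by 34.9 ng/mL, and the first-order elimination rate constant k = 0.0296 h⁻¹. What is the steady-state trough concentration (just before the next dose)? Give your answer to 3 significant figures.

17.5 ng/mL

Fraction remaining after one interval: e^(−kτ) = e^(−0.02960 × 37.0) = 0.3345
R = 1 / (1 − 0.3345) = 1.503
Css,max = 34.9 × 1.503 = 52.44 ng/mL
Css,min = Css,max × e^(−kτ) = 52.44 × 0.3345 ≈ 17.5 ng/mL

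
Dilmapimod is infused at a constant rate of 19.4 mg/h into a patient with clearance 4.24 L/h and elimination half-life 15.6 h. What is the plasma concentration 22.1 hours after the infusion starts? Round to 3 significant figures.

Css = rate / CL = 19.4 / 4.24 = 4.575 mg/L
k = ln 2 / 15.6 = 0.04443 h⁻¹
C(t) = Css (1 − e^(−kt)) = 4.575 × (1 − e^(−0.9820)) = 4.575 × 0.6254 ≈ 2.86 mg/L

2.86 mg/L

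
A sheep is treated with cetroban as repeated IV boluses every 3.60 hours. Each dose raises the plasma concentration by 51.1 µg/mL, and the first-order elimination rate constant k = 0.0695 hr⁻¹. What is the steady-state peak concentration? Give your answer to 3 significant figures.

231 µg/mL

Fraction remaining after one interval: e^(−kτ) = e^(−0.06950 × 3.60) = 0.7786
R = 1 / (1 − 0.7786) = 4.518
Css,max = 51.1 × 4.518 ≈ 231 µg/mL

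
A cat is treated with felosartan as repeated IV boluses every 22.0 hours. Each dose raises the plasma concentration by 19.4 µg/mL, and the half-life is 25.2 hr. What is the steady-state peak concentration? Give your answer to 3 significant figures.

k = ln 2 / 25.2 = 0.02751 hr⁻¹
Fraction remaining after one interval: e^(−kτ) = e^(−0.02751 × 22.0) = 0.5460
R = 1 / (1 − 0.5460) = 2.203
Css,max = 19.4 × 2.203 ≈ 42.7 µg/mL

42.7 µg/mL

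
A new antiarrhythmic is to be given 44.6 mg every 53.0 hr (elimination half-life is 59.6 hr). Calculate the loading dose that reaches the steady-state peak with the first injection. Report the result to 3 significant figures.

96.9 mg

k = ln 2 / 59.6 = 0.01163 hr⁻¹
Accumulation ratio R = 1 / (1 − e^(−kτ)) = 1 / (1 − e^(−0.01163×53.0)) = 1 / (1 − 0.5399) = 2.173
Loading dose = maintenance dose × R = 44.6 × 2.173 ≈ 96.9 mg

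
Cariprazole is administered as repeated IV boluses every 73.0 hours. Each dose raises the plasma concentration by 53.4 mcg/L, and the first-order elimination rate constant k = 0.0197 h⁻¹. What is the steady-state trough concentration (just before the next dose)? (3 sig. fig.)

16.6 mcg/L

Fraction remaining after one interval: e^(−kτ) = e^(−0.01970 × 73.0) = 0.2374
R = 1 / (1 − 0.2374) = 1.311
Css,max = 53.4 × 1.311 = 70.02 mcg/L
Css,min = Css,max × e^(−kτ) = 70.02 × 0.2374 ≈ 16.6 mcg/L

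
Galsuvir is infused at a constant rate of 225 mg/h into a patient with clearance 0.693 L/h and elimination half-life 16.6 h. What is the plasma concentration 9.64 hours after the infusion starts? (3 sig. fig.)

Css = rate / CL = 225 / 0.693 = 324.7 µg/mL
k = ln 2 / 16.6 = 0.04176 h⁻¹
C(t) = Css (1 − e^(−kt)) = 324.7 × (1 − e^(−0.4025)) = 324.7 × 0.3314 ≈ 108 µg/mL

108 µg/mL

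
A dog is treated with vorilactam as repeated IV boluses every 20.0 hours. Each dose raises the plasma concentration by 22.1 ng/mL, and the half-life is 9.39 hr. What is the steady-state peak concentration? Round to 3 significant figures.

28.6 ng/mL

k = ln 2 / 9.39 = 0.07382 hr⁻¹
Fraction remaining after one interval: e^(−kτ) = e^(−0.07382 × 20.0) = 0.2285
R = 1 / (1 − 0.2285) = 1.296
Css,max = 22.1 × 1.296 ≈ 28.6 ng/mL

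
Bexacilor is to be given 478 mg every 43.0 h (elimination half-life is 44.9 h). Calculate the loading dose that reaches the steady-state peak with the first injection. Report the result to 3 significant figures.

985 mg

k = ln 2 / 44.9 = 0.01544 h⁻¹
Accumulation ratio R = 1 / (1 − e^(−kτ)) = 1 / (1 − e^(−0.01544×43.0)) = 1 / (1 − 0.5149) = 2.061
Loading dose = maintenance dose × R = 478 × 2.061 ≈ 985 mg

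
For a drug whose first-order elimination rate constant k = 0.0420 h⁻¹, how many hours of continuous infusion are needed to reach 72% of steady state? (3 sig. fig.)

30.3 hours

f = 1 − e^(−kt)  ⇒  t = −ln(1 − f) / k
t = −ln(1 − 0.72) / 0.04200 = 1.273 / 0.04200 ≈ 30.3 hours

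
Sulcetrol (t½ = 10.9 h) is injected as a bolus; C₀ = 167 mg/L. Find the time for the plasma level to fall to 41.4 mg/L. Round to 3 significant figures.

k = ln 2 / 10.9 = 0.06359 h⁻¹
C(t) = C₀ e^(−kt)  ⇒  t = ln(C₀/C) / k
t = ln(167/41.4) / 0.06359 = 1.395 / 0.06359 ≈ 21.9 hours

21.9 hours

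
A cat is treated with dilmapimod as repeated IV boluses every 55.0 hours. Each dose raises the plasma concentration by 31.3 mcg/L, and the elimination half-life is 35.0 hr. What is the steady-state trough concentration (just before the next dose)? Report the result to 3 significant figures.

15.9 mcg/L

k = ln 2 / 35.0 = 0.01980 hr⁻¹
Fraction remaining after one interval: e^(−kτ) = e^(−0.01980 × 55.0) = 0.3365
R = 1 / (1 − 0.3365) = 1.507
Css,max = 31.3 × 1.507 = 47.17 mcg/L
Css,min = Css,max × e^(−kτ) = 47.17 × 0.3365 ≈ 15.9 mcg/L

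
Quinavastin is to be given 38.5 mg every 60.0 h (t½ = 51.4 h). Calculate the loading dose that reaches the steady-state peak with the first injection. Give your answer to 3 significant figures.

69.4 mg

k = ln 2 / 51.4 = 0.01349 h⁻¹
Accumulation ratio R = 1 / (1 − e^(−kτ)) = 1 / (1 − e^(−0.01349×60.0)) = 1 / (1 − 0.4452) = 1.803
Loading dose = maintenance dose × R = 38.5 × 1.803 ≈ 69.4 mg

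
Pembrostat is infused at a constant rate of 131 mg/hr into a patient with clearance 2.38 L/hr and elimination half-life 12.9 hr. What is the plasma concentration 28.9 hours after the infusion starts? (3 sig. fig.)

Css = rate / CL = 131 / 2.38 = 55.04 µg/mL
k = ln 2 / 12.9 = 0.05373 hr⁻¹
C(t) = Css (1 − e^(−kt)) = 55.04 × (1 − e^(−1.553)) = 55.04 × 0.7884 ≈ 43.4 µg/mL

43.4 µg/mL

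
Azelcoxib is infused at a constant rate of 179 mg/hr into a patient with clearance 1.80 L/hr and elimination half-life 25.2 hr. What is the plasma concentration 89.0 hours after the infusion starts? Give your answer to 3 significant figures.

90.8 mg/L

Css = rate / CL = 179 / 1.80 = 99.44 mg/L
k = ln 2 / 25.2 = 0.02751 hr⁻¹
C(t) = Css (1 − e^(−kt)) = 99.44 × (1 − e^(−2.448)) = 99.44 × 0.9135 ≈ 90.8 mg/L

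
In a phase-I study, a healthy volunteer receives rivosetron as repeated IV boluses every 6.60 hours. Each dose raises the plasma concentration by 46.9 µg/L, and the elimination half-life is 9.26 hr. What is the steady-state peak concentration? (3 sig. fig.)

k = ln 2 / 9.26 = 0.07485 hr⁻¹
Fraction remaining after one interval: e^(−kτ) = e^(−0.07485 × 6.60) = 0.6102
R = 1 / (1 − 0.6102) = 2.565
Css,max = 46.9 × 2.565 ≈ 120 µg/L

120 µg/L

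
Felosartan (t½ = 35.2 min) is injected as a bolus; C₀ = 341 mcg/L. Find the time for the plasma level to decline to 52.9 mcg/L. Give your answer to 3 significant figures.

94.6 minutes

k = ln 2 / 35.2 = 0.01969 min⁻¹
C(t) = C₀ e^(−kt)  ⇒  t = ln(C₀/C) / k
t = ln(341/52.9) / 0.01969 = 1.863 / 0.01969 ≈ 94.6 minutes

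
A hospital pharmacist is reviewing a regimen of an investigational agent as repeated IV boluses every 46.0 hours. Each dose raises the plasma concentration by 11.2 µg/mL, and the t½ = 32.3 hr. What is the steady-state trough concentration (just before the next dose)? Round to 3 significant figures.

6.65 µg/mL

k = ln 2 / 32.3 = 0.02146 hr⁻¹
Fraction remaining after one interval: e^(−kτ) = e^(−0.02146 × 46.0) = 0.3726
R = 1 / (1 − 0.3726) = 1.594
Css,max = 11.2 × 1.594 = 17.85 µg/mL
Css,min = Css,max × e^(−kτ) = 17.85 × 0.3726 ≈ 6.65 µg/mL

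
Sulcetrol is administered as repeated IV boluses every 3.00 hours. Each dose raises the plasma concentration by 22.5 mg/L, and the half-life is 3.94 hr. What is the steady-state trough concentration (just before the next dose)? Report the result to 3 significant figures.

32.4 mg/L

k = ln 2 / 3.94 = 0.1759 hr⁻¹
Fraction remaining after one interval: e^(−kτ) = e^(−0.1759 × 3.00) = 0.5899
R = 1 / (1 − 0.5899) = 2.439
Css,max = 22.5 × 2.439 = 54.87 mg/L
Css,min = Css,max × e^(−kτ) = 54.87 × 0.5899 ≈ 32.4 mg/L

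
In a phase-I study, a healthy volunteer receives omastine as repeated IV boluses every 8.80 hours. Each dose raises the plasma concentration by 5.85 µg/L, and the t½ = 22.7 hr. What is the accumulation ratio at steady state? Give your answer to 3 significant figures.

4.24

k = ln 2 / 22.7 = 0.03054 hr⁻¹
Fraction remaining after one interval: e^(−kτ) = e^(−0.03054 × 8.80) = 0.7644
R = 1 / (1 − 0.7644) = 1 / 0.2356 ≈ 4.24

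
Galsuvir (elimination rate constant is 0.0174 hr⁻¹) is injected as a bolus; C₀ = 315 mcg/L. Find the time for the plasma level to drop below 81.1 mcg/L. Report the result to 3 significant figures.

78.0 hours

C(t) = C₀ e^(−kt)  ⇒  t = ln(C₀/C) / k
t = ln(315/81.1) / 0.01740 = 1.357 / 0.01740 ≈ 78.0 hours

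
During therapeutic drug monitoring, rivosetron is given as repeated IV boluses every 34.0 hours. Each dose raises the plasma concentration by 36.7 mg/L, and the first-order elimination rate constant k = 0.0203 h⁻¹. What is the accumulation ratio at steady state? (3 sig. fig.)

2.01

Fraction remaining after one interval: e^(−kτ) = e^(−0.02030 × 34.0) = 0.5015
R = 1 / (1 − 0.5015) = 1 / 0.4985 ≈ 2.01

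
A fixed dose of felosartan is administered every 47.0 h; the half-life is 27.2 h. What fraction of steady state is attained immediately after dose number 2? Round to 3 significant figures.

k = ln 2 / 27.2 = 0.02548 h⁻¹
f_n = 1 − e^(−nkτ) = 1 − e^(−2 × 0.02548 × 47.0) = 1 − e^(−2.395) = 1 − 0.09113 ≈ 0.909

0.909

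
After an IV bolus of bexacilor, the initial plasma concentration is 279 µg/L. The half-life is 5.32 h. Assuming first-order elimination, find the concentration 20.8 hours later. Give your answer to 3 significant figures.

18.6 µg/L

k = ln 2 / 5.32 = 0.1303 h⁻¹
20.8 h is 3.910 half-lives, so C = 279 × (1/2)^3.910 = 279 × 0.06653 ≈ 18.6 µg/L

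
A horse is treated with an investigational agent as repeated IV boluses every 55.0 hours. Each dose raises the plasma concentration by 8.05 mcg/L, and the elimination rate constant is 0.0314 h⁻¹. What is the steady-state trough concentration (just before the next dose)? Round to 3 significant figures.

Fraction remaining after one interval: e^(−kτ) = e^(−0.03140 × 55.0) = 0.1778
R = 1 / (1 − 0.1778) = 1.216
Css,max = 8.05 × 1.216 = 9.791 mcg/L
Css,min = Css,max × e^(−kτ) = 9.791 × 0.1778 ≈ 1.74 mcg/L

1.74 mcg/L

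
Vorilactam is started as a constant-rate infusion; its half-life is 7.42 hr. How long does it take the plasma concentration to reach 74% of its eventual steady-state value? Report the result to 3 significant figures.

k = ln 2 / 7.42 = 0.09342 hr⁻¹
f = 1 − e^(−kt)  ⇒  t = −ln(1 − f) / k
t = −ln(1 − 0.74) / 0.09342 = 1.347 / 0.09342 ≈ 14.4 hours

14.4 hours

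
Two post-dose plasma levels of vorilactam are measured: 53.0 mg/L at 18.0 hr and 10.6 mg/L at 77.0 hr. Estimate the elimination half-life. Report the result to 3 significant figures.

k = ln(C₁/C₂) / (t₂ − t₁) = ln(53.0/10.6) / (77.0 − 18.0)
  = 1.609 / 59.00 = 0.02728 hr⁻¹
t½ = ln 2 / k = ln 2 / 0.02728 ≈ 25.4 hours

25.4 hours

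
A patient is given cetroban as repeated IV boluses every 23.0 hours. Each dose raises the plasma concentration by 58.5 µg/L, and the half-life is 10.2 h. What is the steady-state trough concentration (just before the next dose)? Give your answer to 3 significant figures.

k = ln 2 / 10.2 = 0.06796 h⁻¹
Fraction remaining after one interval: e^(−kτ) = e^(−0.06796 × 23.0) = 0.2095
R = 1 / (1 − 0.2095) = 1.265
Css,max = 58.5 × 1.265 = 74.00 µg/L
Css,min = Css,max × e^(−kτ) = 74.00 × 0.2095 ≈ 15.5 µg/L

15.5 µg/L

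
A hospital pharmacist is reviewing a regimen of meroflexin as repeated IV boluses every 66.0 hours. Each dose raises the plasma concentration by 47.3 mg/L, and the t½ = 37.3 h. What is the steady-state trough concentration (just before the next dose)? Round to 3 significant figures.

19.6 mg/L

k = ln 2 / 37.3 = 0.01858 h⁻¹
Fraction remaining after one interval: e^(−kτ) = e^(−0.01858 × 66.0) = 0.2933
R = 1 / (1 − 0.2933) = 1.415
Css,max = 47.3 × 1.415 = 66.93 mg/L
Css,min = Css,max × e^(−kτ) = 66.93 × 0.2933 ≈ 19.6 mg/L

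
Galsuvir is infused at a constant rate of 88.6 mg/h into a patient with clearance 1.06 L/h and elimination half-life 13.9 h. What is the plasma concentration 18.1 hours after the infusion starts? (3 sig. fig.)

49.7 mg/L

Css = rate / CL = 88.6 / 1.06 = 83.58 mg/L
k = ln 2 / 13.9 = 0.04987 h⁻¹
C(t) = Css (1 − e^(−kt)) = 83.58 × (1 − e^(−0.9026)) = 83.58 × 0.5945 ≈ 49.7 mg/L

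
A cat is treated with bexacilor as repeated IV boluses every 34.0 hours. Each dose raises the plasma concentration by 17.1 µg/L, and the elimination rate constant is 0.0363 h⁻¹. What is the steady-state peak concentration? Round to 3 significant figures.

24.1 µg/L

Fraction remaining after one interval: e^(−kτ) = e^(−0.03630 × 34.0) = 0.2911
R = 1 / (1 − 0.2911) = 1.411
Css,max = 17.1 × 1.411 ≈ 24.1 µg/L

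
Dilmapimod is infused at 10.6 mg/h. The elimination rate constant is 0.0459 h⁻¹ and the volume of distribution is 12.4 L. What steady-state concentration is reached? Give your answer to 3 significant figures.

CL = k · V = 0.0459 × 12.4 = 0.5692 L/h
Css = rate / CL = 10.6 / 0.5692 ≈ 18.6 µg/mL

18.6 µg/mL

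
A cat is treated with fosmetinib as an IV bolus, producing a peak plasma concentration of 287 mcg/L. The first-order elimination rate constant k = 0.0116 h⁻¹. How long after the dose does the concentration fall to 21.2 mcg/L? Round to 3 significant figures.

C(t) = C₀ e^(−kt)  ⇒  t = ln(C₀/C) / k
t = ln(287/21.2) / 0.01160 = 2.605 / 0.01160 ≈ 225 hours

225 hours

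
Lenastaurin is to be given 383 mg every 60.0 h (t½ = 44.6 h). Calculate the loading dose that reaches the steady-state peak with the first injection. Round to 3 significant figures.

k = ln 2 / 44.6 = 0.01554 h⁻¹
Accumulation ratio R = 1 / (1 − e^(−kτ)) = 1 / (1 − e^(−0.01554×60.0)) = 1 / (1 − 0.3936) = 1.649
Loading dose = maintenance dose × R = 383 × 1.649 ≈ 632 mg

632 mg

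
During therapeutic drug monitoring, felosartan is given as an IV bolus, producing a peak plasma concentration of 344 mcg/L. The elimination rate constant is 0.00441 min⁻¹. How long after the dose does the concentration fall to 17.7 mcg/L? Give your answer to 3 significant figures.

C(t) = C₀ e^(−kt)  ⇒  t = ln(C₀/C) / k
t = ln(344/17.7) / 0.004410 = 2.967 / 0.004410 ≈ 673 minutes

673 minutes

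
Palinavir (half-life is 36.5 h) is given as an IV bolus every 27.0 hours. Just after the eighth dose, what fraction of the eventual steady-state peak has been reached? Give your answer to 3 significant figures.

k = ln 2 / 36.5 = 0.01899 h⁻¹
f_n = 1 − e^(−nkτ) = 1 − e^(−8 × 0.01899 × 27.0) = 1 − e^(−4.102) = 1 − 0.01654 ≈ 0.983

0.983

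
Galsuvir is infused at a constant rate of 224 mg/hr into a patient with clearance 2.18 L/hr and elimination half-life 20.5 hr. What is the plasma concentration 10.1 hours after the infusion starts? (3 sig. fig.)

Css = rate / CL = 224 / 2.18 = 102.8 mg/L
k = ln 2 / 20.5 = 0.03381 hr⁻¹
C(t) = Css (1 − e^(−kt)) = 102.8 × (1 − e^(−0.3415)) = 102.8 × 0.2893 ≈ 29.7 mg/L

29.7 mg/L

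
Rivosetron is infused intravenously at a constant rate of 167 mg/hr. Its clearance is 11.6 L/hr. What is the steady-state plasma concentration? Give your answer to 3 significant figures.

Css = infusion rate / CL = 167 / 11.6 ≈ 14.4 mg/L

14.4 mg/L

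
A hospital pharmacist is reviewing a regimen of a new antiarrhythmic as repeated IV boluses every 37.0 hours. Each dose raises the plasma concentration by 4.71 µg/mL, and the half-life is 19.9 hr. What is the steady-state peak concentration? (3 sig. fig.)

6.50 µg/mL

k = ln 2 / 19.9 = 0.03483 hr⁻¹
Fraction remaining after one interval: e^(−kτ) = e^(−0.03483 × 37.0) = 0.2756
R = 1 / (1 − 0.2756) = 1.380
Css,max = 4.71 × 1.380 ≈ 6.50 µg/mL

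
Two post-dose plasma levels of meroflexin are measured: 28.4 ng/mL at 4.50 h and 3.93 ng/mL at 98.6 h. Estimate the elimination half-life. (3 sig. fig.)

33.0 hours

k = ln(C₁/C₂) / (t₂ − t₁) = ln(28.4/3.93) / (98.6 − 4.50)
  = 1.978 / 94.10 = 0.02102 h⁻¹
t½ = ln 2 / k = ln 2 / 0.02102 ≈ 33.0 hours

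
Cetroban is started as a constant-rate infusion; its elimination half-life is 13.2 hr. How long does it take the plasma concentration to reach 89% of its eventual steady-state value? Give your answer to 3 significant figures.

k = ln 2 / 13.2 = 0.05251 hr⁻¹
f = 1 − e^(−kt)  ⇒  t = −ln(1 − f) / k
t = −ln(1 − 0.89) / 0.05251 = 2.207 / 0.05251 ≈ 42.0 hours

42.0 hours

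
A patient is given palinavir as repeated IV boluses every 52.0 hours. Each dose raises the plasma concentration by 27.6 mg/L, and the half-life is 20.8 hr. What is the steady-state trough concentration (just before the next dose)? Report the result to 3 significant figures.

5.93 mg/L

k = ln 2 / 20.8 = 0.03332 hr⁻¹
Fraction remaining after one interval: e^(−kτ) = e^(−0.03332 × 52.0) = 0.1768
R = 1 / (1 − 0.1768) = 1.215
Css,max = 27.6 × 1.215 = 33.53 mg/L
Css,min = Css,max × e^(−kτ) = 33.53 × 0.1768 ≈ 5.93 mg/L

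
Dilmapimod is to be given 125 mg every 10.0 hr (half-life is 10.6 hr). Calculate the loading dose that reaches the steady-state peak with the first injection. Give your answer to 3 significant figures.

260 mg

k = ln 2 / 10.6 = 0.06539 hr⁻¹
Accumulation ratio R = 1 / (1 − e^(−kτ)) = 1 / (1 − e^(−0.06539×10.0)) = 1 / (1 − 0.5200) = 2.083
Loading dose = maintenance dose × R = 125 × 2.083 ≈ 260 mg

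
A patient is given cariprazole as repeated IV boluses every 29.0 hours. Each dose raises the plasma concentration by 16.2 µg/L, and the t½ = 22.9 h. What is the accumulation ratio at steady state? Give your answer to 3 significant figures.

k = ln 2 / 22.9 = 0.03027 h⁻¹
Fraction remaining after one interval: e^(−kτ) = e^(−0.03027 × 29.0) = 0.4157
R = 1 / (1 − 0.4157) = 1 / 0.5843 ≈ 1.71

1.71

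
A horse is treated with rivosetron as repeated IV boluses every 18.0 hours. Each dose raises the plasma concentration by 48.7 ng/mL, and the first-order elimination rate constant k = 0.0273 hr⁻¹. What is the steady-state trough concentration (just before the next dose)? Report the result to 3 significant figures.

76.7 ng/mL

Fraction remaining after one interval: e^(−kτ) = e^(−0.02730 × 18.0) = 0.6118
R = 1 / (1 − 0.6118) = 2.576
Css,max = 48.7 × 2.576 = 125.4 ng/mL
Css,min = Css,max × e^(−kτ) = 125.4 × 0.6118 ≈ 76.7 ng/mL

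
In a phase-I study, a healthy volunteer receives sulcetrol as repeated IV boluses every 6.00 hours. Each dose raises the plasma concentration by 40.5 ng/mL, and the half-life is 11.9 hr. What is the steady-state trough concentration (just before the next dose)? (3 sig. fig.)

96.8 ng/mL

k = ln 2 / 11.9 = 0.05825 hr⁻¹
Fraction remaining after one interval: e^(−kτ) = e^(−0.05825 × 6.00) = 0.7051
R = 1 / (1 − 0.7051) = 3.390
Css,max = 40.5 × 3.390 = 137.3 ng/mL
Css,min = Css,max × e^(−kτ) = 137.3 × 0.7051 ≈ 96.8 ng/mL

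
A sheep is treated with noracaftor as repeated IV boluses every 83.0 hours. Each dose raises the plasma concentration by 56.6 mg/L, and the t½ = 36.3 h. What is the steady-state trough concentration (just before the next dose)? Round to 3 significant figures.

14.6 mg/L

k = ln 2 / 36.3 = 0.01909 h⁻¹
Fraction remaining after one interval: e^(−kτ) = e^(−0.01909 × 83.0) = 0.2050
R = 1 / (1 − 0.2050) = 1.258
Css,max = 56.6 × 1.258 = 71.19 mg/L
Css,min = Css,max × e^(−kτ) = 71.19 × 0.2050 ≈ 14.6 mg/L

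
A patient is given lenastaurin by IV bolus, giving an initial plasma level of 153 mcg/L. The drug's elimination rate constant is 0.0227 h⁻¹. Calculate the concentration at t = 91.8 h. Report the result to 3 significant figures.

19.0 mcg/L

C(t) = C₀ e^(−kt) = 153 × e^(−0.02270 × 91.8) = 153 × e^(−2.084) = 153 × 0.1244 ≈ 19.0 mcg/L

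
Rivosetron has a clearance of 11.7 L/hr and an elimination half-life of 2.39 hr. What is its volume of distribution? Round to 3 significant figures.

k = ln 2 / t½ = ln 2 / 2.39 = 0.2900 hr⁻¹
V = CL / k = 11.7 / 0.2900 ≈ 40.3 L

40.3 L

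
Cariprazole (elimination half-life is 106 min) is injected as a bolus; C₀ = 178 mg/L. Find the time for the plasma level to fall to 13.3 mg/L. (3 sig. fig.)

k = ln 2 / 106 = 0.006539 min⁻¹
C(t) = C₀ e^(−kt)  ⇒  t = ln(C₀/C) / k
t = ln(178/13.3) / 0.006539 = 2.594 / 0.006539 ≈ 397 minutes

397 minutes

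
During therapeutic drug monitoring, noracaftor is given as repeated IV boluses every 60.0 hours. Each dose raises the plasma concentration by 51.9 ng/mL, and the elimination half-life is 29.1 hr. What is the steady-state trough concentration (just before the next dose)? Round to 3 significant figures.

k = ln 2 / 29.1 = 0.02382 hr⁻¹
Fraction remaining after one interval: e^(−kτ) = e^(−0.02382 × 60.0) = 0.2395
R = 1 / (1 − 0.2395) = 1.315
Css,max = 51.9 × 1.315 = 68.25 ng/mL
Css,min = Css,max × e^(−kτ) = 68.25 × 0.2395 ≈ 16.3 ng/mL

16.3 ng/mL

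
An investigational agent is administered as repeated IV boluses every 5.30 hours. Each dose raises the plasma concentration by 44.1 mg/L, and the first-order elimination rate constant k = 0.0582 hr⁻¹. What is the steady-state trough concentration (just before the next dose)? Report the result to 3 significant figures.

Fraction remaining after one interval: e^(−kτ) = e^(−0.05820 × 5.30) = 0.7346
R = 1 / (1 − 0.7346) = 3.768
Css,max = 44.1 × 3.768 = 166.2 mg/L
Css,min = Css,max × e^(−kτ) = 166.2 × 0.7346 ≈ 122 mg/L

122 mg/L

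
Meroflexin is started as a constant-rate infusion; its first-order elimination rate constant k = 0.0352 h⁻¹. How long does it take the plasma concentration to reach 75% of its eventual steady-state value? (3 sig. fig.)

39.4 hours

f = 1 − e^(−kt)  ⇒  t = −ln(1 − f) / k
t = −ln(1 − 0.75) / 0.03520 = 1.386 / 0.03520 ≈ 39.4 hours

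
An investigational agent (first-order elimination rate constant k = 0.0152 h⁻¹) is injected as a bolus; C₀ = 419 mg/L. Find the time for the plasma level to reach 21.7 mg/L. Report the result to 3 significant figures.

C(t) = C₀ e^(−kt)  ⇒  t = ln(C₀/C) / k
t = ln(419/21.7) / 0.01520 = 2.961 / 0.01520 ≈ 195 hours

195 hours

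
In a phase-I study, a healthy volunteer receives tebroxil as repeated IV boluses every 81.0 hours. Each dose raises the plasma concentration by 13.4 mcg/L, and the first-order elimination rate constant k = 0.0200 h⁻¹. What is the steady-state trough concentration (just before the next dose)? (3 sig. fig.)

3.31 mcg/L

Fraction remaining after one interval: e^(−kτ) = e^(−0.02000 × 81.0) = 0.1979
R = 1 / (1 − 0.1979) = 1.247
Css,max = 13.4 × 1.247 = 16.71 mcg/L
Css,min = Css,max × e^(−kτ) = 16.71 × 0.1979 ≈ 3.31 mcg/L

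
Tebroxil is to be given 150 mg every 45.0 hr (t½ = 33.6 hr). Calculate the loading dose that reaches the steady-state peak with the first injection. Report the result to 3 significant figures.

k = ln 2 / 33.6 = 0.02063 hr⁻¹
Accumulation ratio R = 1 / (1 − e^(−kτ)) = 1 / (1 − e^(−0.02063×45.0)) = 1 / (1 − 0.3952) = 1.653
Loading dose = maintenance dose × R = 150 × 1.653 ≈ 248 mg

248 mg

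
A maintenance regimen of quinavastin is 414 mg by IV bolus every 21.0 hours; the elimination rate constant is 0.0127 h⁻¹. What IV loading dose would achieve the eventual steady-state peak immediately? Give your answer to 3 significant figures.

1770 mg

Accumulation ratio R = 1 / (1 − e^(−kτ)) = 1 / (1 − e^(−0.01270×21.0)) = 1 / (1 − 0.7659) = 4.272
Loading dose = maintenance dose × R = 414 × 4.272 ≈ 1770 mg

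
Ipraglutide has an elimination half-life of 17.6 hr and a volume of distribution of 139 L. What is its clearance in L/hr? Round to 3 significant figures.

5.47 L/hr

k = ln 2 / t½ = ln 2 / 17.6 = 0.03938 hr⁻¹
CL = k · V = 0.03938 × 139 ≈ 5.47 L/hr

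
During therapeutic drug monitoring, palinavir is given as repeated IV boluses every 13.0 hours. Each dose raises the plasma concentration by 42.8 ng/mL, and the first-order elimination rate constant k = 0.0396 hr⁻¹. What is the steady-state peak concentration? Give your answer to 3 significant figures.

106 ng/mL

Fraction remaining after one interval: e^(−kτ) = e^(−0.03960 × 13.0) = 0.5976
R = 1 / (1 − 0.5976) = 2.485
Css,max = 42.8 × 2.485 ≈ 106 ng/mL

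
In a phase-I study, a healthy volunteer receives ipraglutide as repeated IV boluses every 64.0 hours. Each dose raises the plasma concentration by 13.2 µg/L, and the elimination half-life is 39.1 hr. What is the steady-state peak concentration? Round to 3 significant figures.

k = ln 2 / 39.1 = 0.01773 hr⁻¹
Fraction remaining after one interval: e^(−kτ) = e^(−0.01773 × 64.0) = 0.3216
R = 1 / (1 − 0.3216) = 1.474
Css,max = 13.2 × 1.474 ≈ 19.5 µg/L

19.5 µg/L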